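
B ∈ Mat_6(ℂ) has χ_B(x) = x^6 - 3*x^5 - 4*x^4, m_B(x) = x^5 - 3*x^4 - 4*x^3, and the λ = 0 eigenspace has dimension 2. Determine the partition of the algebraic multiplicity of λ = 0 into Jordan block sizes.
Block sizes for λ = 0: [3, 1]

Step 1 — from the characteristic polynomial, algebraic multiplicity of λ = 0 is 4. From dim ker(B − (0)·I) = 2, there are exactly 2 Jordan blocks for λ = 0.
Step 2 — from the minimal polynomial, the factor (x − 0)^3 tells us the largest block for λ = 0 has size 3.
Step 3 — with total size 4, 2 blocks, and largest block 3, the block sizes (in nonincreasing order) are [3, 1].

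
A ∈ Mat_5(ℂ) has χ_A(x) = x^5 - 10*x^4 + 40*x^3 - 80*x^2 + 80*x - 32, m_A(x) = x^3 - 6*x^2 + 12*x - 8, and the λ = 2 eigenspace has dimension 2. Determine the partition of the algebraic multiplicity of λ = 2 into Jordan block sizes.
Block sizes for λ = 2: [3, 2]

Step 1 — from the characteristic polynomial, algebraic multiplicity of λ = 2 is 5. From dim ker(A − (2)·I) = 2, there are exactly 2 Jordan blocks for λ = 2.
Step 2 — from the minimal polynomial, the factor (x − 2)^3 tells us the largest block for λ = 2 has size 3.
Step 3 — with total size 5, 2 blocks, and largest block 3, the block sizes (in nonincreasing order) are [3, 2].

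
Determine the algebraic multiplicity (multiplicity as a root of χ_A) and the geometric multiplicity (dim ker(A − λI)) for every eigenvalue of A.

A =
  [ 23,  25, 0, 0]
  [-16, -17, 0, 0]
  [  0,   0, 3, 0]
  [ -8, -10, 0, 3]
λ = 3: alg = 4, geom = 3

Step 1 — factor the characteristic polynomial to read off the algebraic multiplicities:
  χ_A(x) = (x - 3)^4

Step 2 — compute geometric multiplicities via the rank-nullity identity g(λ) = n − rank(A − λI):
  rank(A − (3)·I) = 1, so dim ker(A − (3)·I) = n − 1 = 3

Summary:
  λ = 3: algebraic multiplicity = 4, geometric multiplicity = 3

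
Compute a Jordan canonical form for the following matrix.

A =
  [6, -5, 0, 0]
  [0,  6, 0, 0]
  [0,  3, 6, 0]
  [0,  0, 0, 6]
J_2(6) ⊕ J_1(6) ⊕ J_1(6)

The characteristic polynomial is
  det(x·I − A) = x^4 - 24*x^3 + 216*x^2 - 864*x + 1296 = (x - 6)^4

Eigenvalues and multiplicities (the geometric multiplicity of λ is n − rank(A − λI), which equals the number of Jordan blocks for λ):
  λ = 6: algebraic multiplicity = 4, geometric multiplicity = 3

Determining the block sizes for each eigenvalue:
  λ = 6: 3 blocks summing to 4 forces exactly one block of size 2 and the rest size 1 → block sizes [2, 1, 1]

Assembling the blocks gives a Jordan form
J =
  [6, 1, 0, 0]
  [0, 6, 0, 0]
  [0, 0, 6, 0]
  [0, 0, 0, 6]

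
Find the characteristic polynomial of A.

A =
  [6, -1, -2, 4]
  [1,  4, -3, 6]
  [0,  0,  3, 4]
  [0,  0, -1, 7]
x^4 - 20*x^3 + 150*x^2 - 500*x + 625

Expanding det(x·I − A) (e.g. by cofactor expansion or by noting that A is similar to its Jordan form J, which has the same characteristic polynomial as A) gives
  χ_A(x) = x^4 - 20*x^3 + 150*x^2 - 500*x + 625
which factors as (x - 5)^4. The eigenvalues (with algebraic multiplicities) are λ = 5 with multiplicity 4.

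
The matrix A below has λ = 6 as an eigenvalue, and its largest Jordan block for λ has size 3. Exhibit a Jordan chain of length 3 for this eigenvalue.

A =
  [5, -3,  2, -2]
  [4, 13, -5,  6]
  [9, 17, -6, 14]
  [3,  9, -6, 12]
A Jordan chain for λ = 6 of length 3:
v_1 = (1, -3, -7, -3)ᵀ
v_2 = (-1, 4, 9, 3)ᵀ
v_3 = (1, 0, 0, 0)ᵀ

Let N = A − (6)·I. We want v_3 with N^3 v_3 = 0 but N^2 v_3 ≠ 0; then v_{j-1} := N · v_j for j = 3, …, 2.

Pick v_3 = (1, 0, 0, 0)ᵀ.
Then v_2 = N · v_3 = (-1, 4, 9, 3)ᵀ.
Then v_1 = N · v_2 = (1, -3, -7, -3)ᵀ.

Sanity check: (A − (6)·I) v_1 = (0, 0, 0, 0)ᵀ = 0. ✓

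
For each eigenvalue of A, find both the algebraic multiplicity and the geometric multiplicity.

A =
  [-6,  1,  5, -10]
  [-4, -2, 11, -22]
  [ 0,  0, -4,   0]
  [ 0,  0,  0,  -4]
λ = -4: alg = 4, geom = 2

Step 1 — factor the characteristic polynomial to read off the algebraic multiplicities:
  χ_A(x) = (x + 4)^4

Step 2 — compute geometric multiplicities via the rank-nullity identity g(λ) = n − rank(A − λI):
  rank(A − (-4)·I) = 2, so dim ker(A − (-4)·I) = n − 2 = 2

Summary:
  λ = -4: algebraic multiplicity = 4, geometric multiplicity = 2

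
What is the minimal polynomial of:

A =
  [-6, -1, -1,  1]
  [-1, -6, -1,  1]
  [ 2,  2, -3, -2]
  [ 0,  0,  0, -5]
x^2 + 10*x + 25

The characteristic polynomial is χ_A(x) = (x + 5)^4, so the eigenvalues are known. The minimal polynomial is
  m_A(x) = Π_λ (x − λ)^{k_λ}
where k_λ is the size of the *largest* Jordan block for λ (equivalently, the smallest k with (A − λI)^k v = 0 for every generalised eigenvector v of λ).

  λ = -5: largest Jordan block has size 2, contributing (x + 5)^2

So m_A(x) = (x + 5)^2 = x^2 + 10*x + 25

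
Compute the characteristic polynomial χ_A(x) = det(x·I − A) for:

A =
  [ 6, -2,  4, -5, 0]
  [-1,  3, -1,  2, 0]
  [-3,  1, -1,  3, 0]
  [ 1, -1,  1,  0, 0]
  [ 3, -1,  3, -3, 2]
x^5 - 10*x^4 + 40*x^3 - 80*x^2 + 80*x - 32

Expanding det(x·I − A) (e.g. by cofactor expansion or by noting that A is similar to its Jordan form J, which has the same characteristic polynomial as A) gives
  χ_A(x) = x^5 - 10*x^4 + 40*x^3 - 80*x^2 + 80*x - 32
which factors as (x - 2)^5. The eigenvalues (with algebraic multiplicities) are λ = 2 with multiplicity 5.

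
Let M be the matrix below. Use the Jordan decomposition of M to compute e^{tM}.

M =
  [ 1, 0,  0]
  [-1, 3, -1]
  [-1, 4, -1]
e^{tM} =
  [exp(t), 0, 0]
  [-t^2*exp(t)/2 - t*exp(t), 2*t*exp(t) + exp(t), -t*exp(t)]
  [-t^2*exp(t) - t*exp(t), 4*t*exp(t), -2*t*exp(t) + exp(t)]

Strategy: write M = P · J · P⁻¹ where J is a Jordan canonical form, so e^{tM} = P · e^{tJ} · P⁻¹, and e^{tJ} can be computed block-by-block.

M has Jordan form
J =
  [1, 1, 0]
  [0, 1, 1]
  [0, 0, 1]
(up to reordering of blocks).

Per-block formulas:
  For a 3×3 Jordan block J_3(1): exp(t · J_3(1)) = e^(1t)·(I + t·N + (t^2/2)·N^2), where N is the 3×3 nilpotent shift.

After assembling e^{tJ} and conjugating by P, we get:

e^{tM} =
  [exp(t), 0, 0]
  [-t^2*exp(t)/2 - t*exp(t), 2*t*exp(t) + exp(t), -t*exp(t)]
  [-t^2*exp(t) - t*exp(t), 4*t*exp(t), -2*t*exp(t) + exp(t)]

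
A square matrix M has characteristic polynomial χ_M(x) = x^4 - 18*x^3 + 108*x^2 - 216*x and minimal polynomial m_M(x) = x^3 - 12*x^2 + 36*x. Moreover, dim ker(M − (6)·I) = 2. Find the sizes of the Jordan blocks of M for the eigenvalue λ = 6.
Block sizes for λ = 6: [2, 1]

Step 1 — from the characteristic polynomial, algebraic multiplicity of λ = 6 is 3. From dim ker(M − (6)·I) = 2, there are exactly 2 Jordan blocks for λ = 6.
Step 2 — from the minimal polynomial, the factor (x − 6)^2 tells us the largest block for λ = 6 has size 2.
Step 3 — with total size 3, 2 blocks, and largest block 2, the block sizes (in nonincreasing order) are [2, 1].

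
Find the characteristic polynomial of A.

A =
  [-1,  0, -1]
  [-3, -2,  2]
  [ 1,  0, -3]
x^3 + 6*x^2 + 12*x + 8

Expanding det(x·I − A) (e.g. by cofactor expansion or by noting that A is similar to its Jordan form J, which has the same characteristic polynomial as A) gives
  χ_A(x) = x^3 + 6*x^2 + 12*x + 8
which factors as (x + 2)^3. The eigenvalues (with algebraic multiplicities) are λ = -2 with multiplicity 3.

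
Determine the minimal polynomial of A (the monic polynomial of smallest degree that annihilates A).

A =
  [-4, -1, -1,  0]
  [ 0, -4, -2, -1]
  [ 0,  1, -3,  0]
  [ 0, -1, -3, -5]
x^3 + 12*x^2 + 48*x + 64

The characteristic polynomial is χ_A(x) = (x + 4)^4, so the eigenvalues are known. The minimal polynomial is
  m_A(x) = Π_λ (x − λ)^{k_λ}
where k_λ is the size of the *largest* Jordan block for λ (equivalently, the smallest k with (A − λI)^k v = 0 for every generalised eigenvector v of λ).

  λ = -4: largest Jordan block has size 3, contributing (x + 4)^3

So m_A(x) = (x + 4)^3 = x^3 + 12*x^2 + 48*x + 64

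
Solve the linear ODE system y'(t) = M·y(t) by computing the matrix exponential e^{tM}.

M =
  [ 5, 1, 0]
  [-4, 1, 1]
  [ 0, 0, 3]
e^{tM} =
  [2*t*exp(3*t) + exp(3*t), t*exp(3*t), t^2*exp(3*t)/2]
  [-4*t*exp(3*t), -2*t*exp(3*t) + exp(3*t), -t^2*exp(3*t) + t*exp(3*t)]
  [0, 0, exp(3*t)]

Strategy: write M = P · J · P⁻¹ where J is a Jordan canonical form, so e^{tM} = P · e^{tJ} · P⁻¹, and e^{tJ} can be computed block-by-block.

M has Jordan form
J =
  [3, 1, 0]
  [0, 3, 1]
  [0, 0, 3]
(up to reordering of blocks).

Per-block formulas:
  For a 3×3 Jordan block J_3(3): exp(t · J_3(3)) = e^(3t)·(I + t·N + (t^2/2)·N^2), where N is the 3×3 nilpotent shift.

After assembling e^{tJ} and conjugating by P, we get:

e^{tM} =
  [2*t*exp(3*t) + exp(3*t), t*exp(3*t), t^2*exp(3*t)/2]
  [-4*t*exp(3*t), -2*t*exp(3*t) + exp(3*t), -t^2*exp(3*t) + t*exp(3*t)]
  [0, 0, exp(3*t)]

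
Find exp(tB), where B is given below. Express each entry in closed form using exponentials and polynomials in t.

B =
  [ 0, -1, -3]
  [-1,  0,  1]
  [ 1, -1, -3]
e^{tB} =
  [-t^2*exp(-t)/2 + t*exp(-t) + exp(-t), t^2*exp(-t)/2 - t*exp(-t), t^2*exp(-t) - 3*t*exp(-t)]
  [-t^2*exp(-t)/2 - t*exp(-t), t^2*exp(-t)/2 + t*exp(-t) + exp(-t), t^2*exp(-t) + t*exp(-t)]
  [t*exp(-t), -t*exp(-t), -2*t*exp(-t) + exp(-t)]

Strategy: write B = P · J · P⁻¹ where J is a Jordan canonical form, so e^{tB} = P · e^{tJ} · P⁻¹, and e^{tJ} can be computed block-by-block.

B has Jordan form
J =
  [-1,  1,  0]
  [ 0, -1,  1]
  [ 0,  0, -1]
(up to reordering of blocks).

Per-block formulas:
  For a 3×3 Jordan block J_3(-1): exp(t · J_3(-1)) = e^(-1t)·(I + t·N + (t^2/2)·N^2), where N is the 3×3 nilpotent shift.

After assembling e^{tJ} and conjugating by P, we get:

e^{tB} =
  [-t^2*exp(-t)/2 + t*exp(-t) + exp(-t), t^2*exp(-t)/2 - t*exp(-t), t^2*exp(-t) - 3*t*exp(-t)]
  [-t^2*exp(-t)/2 - t*exp(-t), t^2*exp(-t)/2 + t*exp(-t) + exp(-t), t^2*exp(-t) + t*exp(-t)]
  [t*exp(-t), -t*exp(-t), -2*t*exp(-t) + exp(-t)]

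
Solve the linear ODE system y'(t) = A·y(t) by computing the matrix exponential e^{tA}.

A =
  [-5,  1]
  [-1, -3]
e^{tA} =
  [-t*exp(-4*t) + exp(-4*t), t*exp(-4*t)]
  [-t*exp(-4*t), t*exp(-4*t) + exp(-4*t)]

Strategy: write A = P · J · P⁻¹ where J is a Jordan canonical form, so e^{tA} = P · e^{tJ} · P⁻¹, and e^{tJ} can be computed block-by-block.

A has Jordan form
J =
  [-4,  1]
  [ 0, -4]
(up to reordering of blocks).

Per-block formulas:
  For a 2×2 Jordan block J_2(-4): exp(t · J_2(-4)) = e^(-4t)·(I + t·N), where N is the 2×2 nilpotent shift.

After assembling e^{tJ} and conjugating by P, we get:

e^{tA} =
  [-t*exp(-4*t) + exp(-4*t), t*exp(-4*t)]
  [-t*exp(-4*t), t*exp(-4*t) + exp(-4*t)]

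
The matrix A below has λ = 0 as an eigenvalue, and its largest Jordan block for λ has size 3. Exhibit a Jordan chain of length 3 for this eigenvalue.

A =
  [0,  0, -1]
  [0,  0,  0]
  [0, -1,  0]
A Jordan chain for λ = 0 of length 3:
v_1 = (1, 0, 0)ᵀ
v_2 = (0, 0, -1)ᵀ
v_3 = (0, 1, 0)ᵀ

Let N = A − (0)·I. We want v_3 with N^3 v_3 = 0 but N^2 v_3 ≠ 0; then v_{j-1} := N · v_j for j = 3, …, 2.

Pick v_3 = (0, 1, 0)ᵀ.
Then v_2 = N · v_3 = (0, 0, -1)ᵀ.
Then v_1 = N · v_2 = (1, 0, 0)ᵀ.

Sanity check: (A − (0)·I) v_1 = (0, 0, 0)ᵀ = 0. ✓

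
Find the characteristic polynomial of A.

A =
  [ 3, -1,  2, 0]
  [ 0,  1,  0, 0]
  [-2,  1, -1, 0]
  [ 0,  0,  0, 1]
x^4 - 4*x^3 + 6*x^2 - 4*x + 1

Expanding det(x·I − A) (e.g. by cofactor expansion or by noting that A is similar to its Jordan form J, which has the same characteristic polynomial as A) gives
  χ_A(x) = x^4 - 4*x^3 + 6*x^2 - 4*x + 1
which factors as (x - 1)^4. The eigenvalues (with algebraic multiplicities) are λ = 1 with multiplicity 4.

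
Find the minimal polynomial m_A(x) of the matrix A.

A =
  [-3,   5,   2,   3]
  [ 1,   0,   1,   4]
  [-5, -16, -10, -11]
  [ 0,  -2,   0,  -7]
x^3 + 15*x^2 + 75*x + 125

The characteristic polynomial is χ_A(x) = (x + 5)^4, so the eigenvalues are known. The minimal polynomial is
  m_A(x) = Π_λ (x − λ)^{k_λ}
where k_λ is the size of the *largest* Jordan block for λ (equivalently, the smallest k with (A − λI)^k v = 0 for every generalised eigenvector v of λ).

  λ = -5: largest Jordan block has size 3, contributing (x + 5)^3

So m_A(x) = (x + 5)^3 = x^3 + 15*x^2 + 75*x + 125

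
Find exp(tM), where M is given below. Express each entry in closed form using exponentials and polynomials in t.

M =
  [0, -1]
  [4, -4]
e^{tM} =
  [2*t*exp(-2*t) + exp(-2*t), -t*exp(-2*t)]
  [4*t*exp(-2*t), -2*t*exp(-2*t) + exp(-2*t)]

Strategy: write M = P · J · P⁻¹ where J is a Jordan canonical form, so e^{tM} = P · e^{tJ} · P⁻¹, and e^{tJ} can be computed block-by-block.

M has Jordan form
J =
  [-2,  1]
  [ 0, -2]
(up to reordering of blocks).

Per-block formulas:
  For a 2×2 Jordan block J_2(-2): exp(t · J_2(-2)) = e^(-2t)·(I + t·N), where N is the 2×2 nilpotent shift.

After assembling e^{tJ} and conjugating by P, we get:

e^{tM} =
  [2*t*exp(-2*t) + exp(-2*t), -t*exp(-2*t)]
  [4*t*exp(-2*t), -2*t*exp(-2*t) + exp(-2*t)]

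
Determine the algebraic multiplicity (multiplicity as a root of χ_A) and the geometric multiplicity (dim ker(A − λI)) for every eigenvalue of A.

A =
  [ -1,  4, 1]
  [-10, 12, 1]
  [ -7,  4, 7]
λ = 6: alg = 3, geom = 1

Step 1 — factor the characteristic polynomial to read off the algebraic multiplicities:
  χ_A(x) = (x - 6)^3

Step 2 — compute geometric multiplicities via the rank-nullity identity g(λ) = n − rank(A − λI):
  rank(A − (6)·I) = 2, so dim ker(A − (6)·I) = n − 2 = 1

Summary:
  λ = 6: algebraic multiplicity = 3, geometric multiplicity = 1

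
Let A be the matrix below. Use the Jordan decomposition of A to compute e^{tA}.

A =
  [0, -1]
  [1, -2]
e^{tA} =
  [t*exp(-t) + exp(-t), -t*exp(-t)]
  [t*exp(-t), -t*exp(-t) + exp(-t)]

Strategy: write A = P · J · P⁻¹ where J is a Jordan canonical form, so e^{tA} = P · e^{tJ} · P⁻¹, and e^{tJ} can be computed block-by-block.

A has Jordan form
J =
  [-1,  1]
  [ 0, -1]
(up to reordering of blocks).

Per-block formulas:
  For a 2×2 Jordan block J_2(-1): exp(t · J_2(-1)) = e^(-1t)·(I + t·N), where N is the 2×2 nilpotent shift.

After assembling e^{tJ} and conjugating by P, we get:

e^{tA} =
  [t*exp(-t) + exp(-t), -t*exp(-t)]
  [t*exp(-t), -t*exp(-t) + exp(-t)]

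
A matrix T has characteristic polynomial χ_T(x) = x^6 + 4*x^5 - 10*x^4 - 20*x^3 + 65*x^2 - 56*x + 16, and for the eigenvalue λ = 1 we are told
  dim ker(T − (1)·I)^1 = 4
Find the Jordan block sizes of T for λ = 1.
Block sizes for λ = 1: [1, 1, 1, 1]

From the dimensions of kernels of powers, the number of Jordan blocks of size at least j is d_j − d_{j−1} where d_j = dim ker(N^j) (with d_0 = 0). Computing the differences gives [4].
The number of blocks of size exactly k is (#blocks of size ≥ k) − (#blocks of size ≥ k + 1), so the partition is: 4 block(s) of size 1.
In nonincreasing order the block sizes are [1, 1, 1, 1].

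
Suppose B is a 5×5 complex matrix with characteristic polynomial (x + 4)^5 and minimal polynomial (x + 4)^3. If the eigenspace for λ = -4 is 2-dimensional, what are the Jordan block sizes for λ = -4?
Block sizes for λ = -4: [3, 2]

Step 1 — from the characteristic polynomial, algebraic multiplicity of λ = -4 is 5. From dim ker(B − (-4)·I) = 2, there are exactly 2 Jordan blocks for λ = -4.
Step 2 — from the minimal polynomial, the factor (x + 4)^3 tells us the largest block for λ = -4 has size 3.
Step 3 — with total size 5, 2 blocks, and largest block 3, the block sizes (in nonincreasing order) are [3, 2].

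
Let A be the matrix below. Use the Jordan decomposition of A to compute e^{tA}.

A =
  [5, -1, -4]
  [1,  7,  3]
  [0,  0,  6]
e^{tA} =
  [-t*exp(6*t) + exp(6*t), -t*exp(6*t), t^2*exp(6*t)/2 - 4*t*exp(6*t)]
  [t*exp(6*t), t*exp(6*t) + exp(6*t), -t^2*exp(6*t)/2 + 3*t*exp(6*t)]
  [0, 0, exp(6*t)]

Strategy: write A = P · J · P⁻¹ where J is a Jordan canonical form, so e^{tA} = P · e^{tJ} · P⁻¹, and e^{tJ} can be computed block-by-block.

A has Jordan form
J =
  [6, 1, 0]
  [0, 6, 1]
  [0, 0, 6]
(up to reordering of blocks).

Per-block formulas:
  For a 3×3 Jordan block J_3(6): exp(t · J_3(6)) = e^(6t)·(I + t·N + (t^2/2)·N^2), where N is the 3×3 nilpotent shift.

After assembling e^{tJ} and conjugating by P, we get:

e^{tA} =
  [-t*exp(6*t) + exp(6*t), -t*exp(6*t), t^2*exp(6*t)/2 - 4*t*exp(6*t)]
  [t*exp(6*t), t*exp(6*t) + exp(6*t), -t^2*exp(6*t)/2 + 3*t*exp(6*t)]
  [0, 0, exp(6*t)]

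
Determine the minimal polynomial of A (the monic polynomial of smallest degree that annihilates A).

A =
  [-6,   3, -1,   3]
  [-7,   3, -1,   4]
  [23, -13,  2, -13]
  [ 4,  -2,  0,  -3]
x^3 + 3*x^2 + 3*x + 1

The characteristic polynomial is χ_A(x) = (x + 1)^4, so the eigenvalues are known. The minimal polynomial is
  m_A(x) = Π_λ (x − λ)^{k_λ}
where k_λ is the size of the *largest* Jordan block for λ (equivalently, the smallest k with (A − λI)^k v = 0 for every generalised eigenvector v of λ).

  λ = -1: largest Jordan block has size 3, contributing (x + 1)^3

So m_A(x) = (x + 1)^3 = x^3 + 3*x^2 + 3*x + 1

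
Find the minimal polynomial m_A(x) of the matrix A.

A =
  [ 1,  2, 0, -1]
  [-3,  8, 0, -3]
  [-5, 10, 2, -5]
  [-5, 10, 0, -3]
x^2 - 4*x + 4

The characteristic polynomial is χ_A(x) = (x - 2)^4, so the eigenvalues are known. The minimal polynomial is
  m_A(x) = Π_λ (x − λ)^{k_λ}
where k_λ is the size of the *largest* Jordan block for λ (equivalently, the smallest k with (A − λI)^k v = 0 for every generalised eigenvector v of λ).

  λ = 2: largest Jordan block has size 2, contributing (x − 2)^2

So m_A(x) = (x - 2)^2 = x^2 - 4*x + 4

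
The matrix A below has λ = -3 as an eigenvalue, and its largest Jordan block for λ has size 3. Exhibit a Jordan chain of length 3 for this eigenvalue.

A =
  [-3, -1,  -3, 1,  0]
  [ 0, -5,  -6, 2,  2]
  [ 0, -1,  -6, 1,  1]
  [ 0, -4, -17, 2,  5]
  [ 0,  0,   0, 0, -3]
A Jordan chain for λ = -3 of length 3:
v_1 = (1, 2, 1, 5, 0)ᵀ
v_2 = (-1, -2, -1, -4, 0)ᵀ
v_3 = (0, 1, 0, 0, 0)ᵀ

Let N = A − (-3)·I. We want v_3 with N^3 v_3 = 0 but N^2 v_3 ≠ 0; then v_{j-1} := N · v_j for j = 3, …, 2.

Pick v_3 = (0, 1, 0, 0, 0)ᵀ.
Then v_2 = N · v_3 = (-1, -2, -1, -4, 0)ᵀ.
Then v_1 = N · v_2 = (1, 2, 1, 5, 0)ᵀ.

Sanity check: (A − (-3)·I) v_1 = (0, 0, 0, 0, 0)ᵀ = 0. ✓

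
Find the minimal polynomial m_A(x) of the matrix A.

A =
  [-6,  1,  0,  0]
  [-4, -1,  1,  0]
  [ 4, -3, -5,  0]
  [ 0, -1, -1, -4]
x^3 + 12*x^2 + 48*x + 64

The characteristic polynomial is χ_A(x) = (x + 4)^4, so the eigenvalues are known. The minimal polynomial is
  m_A(x) = Π_λ (x − λ)^{k_λ}
where k_λ is the size of the *largest* Jordan block for λ (equivalently, the smallest k with (A − λI)^k v = 0 for every generalised eigenvector v of λ).

  λ = -4: largest Jordan block has size 3, contributing (x + 4)^3

So m_A(x) = (x + 4)^3 = x^3 + 12*x^2 + 48*x + 64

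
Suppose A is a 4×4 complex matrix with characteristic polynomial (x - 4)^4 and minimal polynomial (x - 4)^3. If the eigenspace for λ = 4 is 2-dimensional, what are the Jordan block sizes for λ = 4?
Block sizes for λ = 4: [3, 1]

Step 1 — from the characteristic polynomial, algebraic multiplicity of λ = 4 is 4. From dim ker(A − (4)·I) = 2, there are exactly 2 Jordan blocks for λ = 4.
Step 2 — from the minimal polynomial, the factor (x − 4)^3 tells us the largest block for λ = 4 has size 3.
Step 3 — with total size 4, 2 blocks, and largest block 3, the block sizes (in nonincreasing order) are [3, 1].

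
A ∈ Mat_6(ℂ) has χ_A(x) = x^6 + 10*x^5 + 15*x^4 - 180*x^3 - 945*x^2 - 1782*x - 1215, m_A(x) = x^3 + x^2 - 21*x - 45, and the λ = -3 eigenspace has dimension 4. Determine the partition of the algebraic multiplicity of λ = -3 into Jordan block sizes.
Block sizes for λ = -3: [2, 1, 1, 1]

Step 1 — from the characteristic polynomial, algebraic multiplicity of λ = -3 is 5. From dim ker(A − (-3)·I) = 4, there are exactly 4 Jordan blocks for λ = -3.
Step 2 — from the minimal polynomial, the factor (x + 3)^2 tells us the largest block for λ = -3 has size 2.
Step 3 — with total size 5, 4 blocks, and largest block 2, the block sizes (in nonincreasing order) are [2, 1, 1, 1].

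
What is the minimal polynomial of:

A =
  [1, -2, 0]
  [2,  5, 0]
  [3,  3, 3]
x^2 - 6*x + 9

The characteristic polynomial is χ_A(x) = (x - 3)^3, so the eigenvalues are known. The minimal polynomial is
  m_A(x) = Π_λ (x − λ)^{k_λ}
where k_λ is the size of the *largest* Jordan block for λ (equivalently, the smallest k with (A − λI)^k v = 0 for every generalised eigenvector v of λ).

  λ = 3: largest Jordan block has size 2, contributing (x − 3)^2

So m_A(x) = (x - 3)^2 = x^2 - 6*x + 9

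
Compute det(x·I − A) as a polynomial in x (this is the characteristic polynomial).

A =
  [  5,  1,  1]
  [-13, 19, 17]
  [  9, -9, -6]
x^3 - 18*x^2 + 108*x - 216

Expanding det(x·I − A) (e.g. by cofactor expansion or by noting that A is similar to its Jordan form J, which has the same characteristic polynomial as A) gives
  χ_A(x) = x^3 - 18*x^2 + 108*x - 216
which factors as (x - 6)^3. The eigenvalues (with algebraic multiplicities) are λ = 6 with multiplicity 3.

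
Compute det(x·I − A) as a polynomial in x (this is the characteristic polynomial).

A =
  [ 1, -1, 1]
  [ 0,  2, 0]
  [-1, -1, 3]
x^3 - 6*x^2 + 12*x - 8

Expanding det(x·I − A) (e.g. by cofactor expansion or by noting that A is similar to its Jordan form J, which has the same characteristic polynomial as A) gives
  χ_A(x) = x^3 - 6*x^2 + 12*x - 8
which factors as (x - 2)^3. The eigenvalues (with algebraic multiplicities) are λ = 2 with multiplicity 3.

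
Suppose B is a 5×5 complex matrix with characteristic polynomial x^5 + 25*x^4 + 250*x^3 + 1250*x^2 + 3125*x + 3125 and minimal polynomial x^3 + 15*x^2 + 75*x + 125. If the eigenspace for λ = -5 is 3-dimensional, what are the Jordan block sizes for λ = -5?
Block sizes for λ = -5: [3, 1, 1]

Step 1 — from the characteristic polynomial, algebraic multiplicity of λ = -5 is 5. From dim ker(B − (-5)·I) = 3, there are exactly 3 Jordan blocks for λ = -5.
Step 2 — from the minimal polynomial, the factor (x + 5)^3 tells us the largest block for λ = -5 has size 3.
Step 3 — with total size 5, 3 blocks, and largest block 3, the block sizes (in nonincreasing order) are [3, 1, 1].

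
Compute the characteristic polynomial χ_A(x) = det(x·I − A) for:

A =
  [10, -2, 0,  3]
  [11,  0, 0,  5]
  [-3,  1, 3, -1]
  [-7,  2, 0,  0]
x^4 - 13*x^3 + 63*x^2 - 135*x + 108

Expanding det(x·I − A) (e.g. by cofactor expansion or by noting that A is similar to its Jordan form J, which has the same characteristic polynomial as A) gives
  χ_A(x) = x^4 - 13*x^3 + 63*x^2 - 135*x + 108
which factors as (x - 4)*(x - 3)^3. The eigenvalues (with algebraic multiplicities) are λ = 3 with multiplicity 3, λ = 4 with multiplicity 1.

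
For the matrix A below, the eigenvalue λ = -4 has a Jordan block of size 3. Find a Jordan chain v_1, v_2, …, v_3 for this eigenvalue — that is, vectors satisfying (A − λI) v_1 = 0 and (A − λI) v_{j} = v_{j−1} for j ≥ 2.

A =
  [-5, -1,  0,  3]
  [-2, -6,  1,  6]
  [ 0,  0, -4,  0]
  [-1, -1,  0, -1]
A Jordan chain for λ = -4 of length 3:
v_1 = (-1, -2, 0, -1)ᵀ
v_2 = (0, 1, 0, 0)ᵀ
v_3 = (0, 0, 1, 0)ᵀ

Let N = A − (-4)·I. We want v_3 with N^3 v_3 = 0 but N^2 v_3 ≠ 0; then v_{j-1} := N · v_j for j = 3, …, 2.

Pick v_3 = (0, 0, 1, 0)ᵀ.
Then v_2 = N · v_3 = (0, 1, 0, 0)ᵀ.
Then v_1 = N · v_2 = (-1, -2, 0, -1)ᵀ.

Sanity check: (A − (-4)·I) v_1 = (0, 0, 0, 0)ᵀ = 0. ✓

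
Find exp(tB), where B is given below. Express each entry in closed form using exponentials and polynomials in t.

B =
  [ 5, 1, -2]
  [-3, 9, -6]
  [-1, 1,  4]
e^{tB} =
  [-t*exp(6*t) + exp(6*t), t*exp(6*t), -2*t*exp(6*t)]
  [-3*t*exp(6*t), 3*t*exp(6*t) + exp(6*t), -6*t*exp(6*t)]
  [-t*exp(6*t), t*exp(6*t), -2*t*exp(6*t) + exp(6*t)]

Strategy: write B = P · J · P⁻¹ where J is a Jordan canonical form, so e^{tB} = P · e^{tJ} · P⁻¹, and e^{tJ} can be computed block-by-block.

B has Jordan form
J =
  [6, 1, 0]
  [0, 6, 0]
  [0, 0, 6]
(up to reordering of blocks).

Per-block formulas:
  For a 2×2 Jordan block J_2(6): exp(t · J_2(6)) = e^(6t)·(I + t·N), where N is the 2×2 nilpotent shift.
  For a 1×1 block at λ = 6: exp(t · [6]) = [e^(6t)].

After assembling e^{tJ} and conjugating by P, we get:

e^{tB} =
  [-t*exp(6*t) + exp(6*t), t*exp(6*t), -2*t*exp(6*t)]
  [-3*t*exp(6*t), 3*t*exp(6*t) + exp(6*t), -6*t*exp(6*t)]
  [-t*exp(6*t), t*exp(6*t), -2*t*exp(6*t) + exp(6*t)]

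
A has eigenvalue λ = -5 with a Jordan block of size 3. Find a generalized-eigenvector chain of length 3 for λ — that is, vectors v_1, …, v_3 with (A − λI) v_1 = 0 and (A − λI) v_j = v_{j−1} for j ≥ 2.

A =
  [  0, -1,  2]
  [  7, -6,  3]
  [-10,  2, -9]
A Jordan chain for λ = -5 of length 3:
v_1 = (-2, -2, 4)ᵀ
v_2 = (5, 7, -10)ᵀ
v_3 = (1, 0, 0)ᵀ

Let N = A − (-5)·I. We want v_3 with N^3 v_3 = 0 but N^2 v_3 ≠ 0; then v_{j-1} := N · v_j for j = 3, …, 2.

Pick v_3 = (1, 0, 0)ᵀ.
Then v_2 = N · v_3 = (5, 7, -10)ᵀ.
Then v_1 = N · v_2 = (-2, -2, 4)ᵀ.

Sanity check: (A − (-5)·I) v_1 = (0, 0, 0)ᵀ = 0. ✓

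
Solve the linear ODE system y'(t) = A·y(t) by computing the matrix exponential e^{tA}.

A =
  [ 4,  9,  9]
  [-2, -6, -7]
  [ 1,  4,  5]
e^{tA} =
  [3*t*exp(t) + exp(t), 9*t*exp(t), 9*t*exp(t)]
  [t^2*exp(t)/2 - 2*t*exp(t), 3*t^2*exp(t)/2 - 7*t*exp(t) + exp(t), 3*t^2*exp(t)/2 - 7*t*exp(t)]
  [-t^2*exp(t)/2 + t*exp(t), -3*t^2*exp(t)/2 + 4*t*exp(t), -3*t^2*exp(t)/2 + 4*t*exp(t) + exp(t)]

Strategy: write A = P · J · P⁻¹ where J is a Jordan canonical form, so e^{tA} = P · e^{tJ} · P⁻¹, and e^{tJ} can be computed block-by-block.

A has Jordan form
J =
  [1, 1, 0]
  [0, 1, 1]
  [0, 0, 1]
(up to reordering of blocks).

Per-block formulas:
  For a 3×3 Jordan block J_3(1): exp(t · J_3(1)) = e^(1t)·(I + t·N + (t^2/2)·N^2), where N is the 3×3 nilpotent shift.

After assembling e^{tJ} and conjugating by P, we get:

e^{tA} =
  [3*t*exp(t) + exp(t), 9*t*exp(t), 9*t*exp(t)]
  [t^2*exp(t)/2 - 2*t*exp(t), 3*t^2*exp(t)/2 - 7*t*exp(t) + exp(t), 3*t^2*exp(t)/2 - 7*t*exp(t)]
  [-t^2*exp(t)/2 + t*exp(t), -3*t^2*exp(t)/2 + 4*t*exp(t), -3*t^2*exp(t)/2 + 4*t*exp(t) + exp(t)]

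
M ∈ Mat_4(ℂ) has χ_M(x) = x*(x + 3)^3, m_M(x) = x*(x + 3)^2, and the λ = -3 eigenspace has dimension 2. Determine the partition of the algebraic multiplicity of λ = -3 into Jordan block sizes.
Block sizes for λ = -3: [2, 1]

Step 1 — from the characteristic polynomial, algebraic multiplicity of λ = -3 is 3. From dim ker(M − (-3)·I) = 2, there are exactly 2 Jordan blocks for λ = -3.
Step 2 — from the minimal polynomial, the factor (x + 3)^2 tells us the largest block for λ = -3 has size 2.
Step 3 — with total size 3, 2 blocks, and largest block 2, the block sizes (in nonincreasing order) are [2, 1].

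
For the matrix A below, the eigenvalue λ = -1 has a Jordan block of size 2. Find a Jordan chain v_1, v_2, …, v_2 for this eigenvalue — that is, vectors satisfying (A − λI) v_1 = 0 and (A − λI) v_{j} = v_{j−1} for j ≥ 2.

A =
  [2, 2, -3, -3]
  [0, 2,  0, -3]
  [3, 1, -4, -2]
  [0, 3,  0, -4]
A Jordan chain for λ = -1 of length 2:
v_1 = (3, 0, 3, 0)ᵀ
v_2 = (1, 0, 0, 0)ᵀ

Let N = A − (-1)·I. We want v_2 with N^2 v_2 = 0 but N^1 v_2 ≠ 0; then v_{j-1} := N · v_j for j = 2, …, 2.

Pick v_2 = (1, 0, 0, 0)ᵀ.
Then v_1 = N · v_2 = (3, 0, 3, 0)ᵀ.

Sanity check: (A − (-1)·I) v_1 = (0, 0, 0, 0)ᵀ = 0. ✓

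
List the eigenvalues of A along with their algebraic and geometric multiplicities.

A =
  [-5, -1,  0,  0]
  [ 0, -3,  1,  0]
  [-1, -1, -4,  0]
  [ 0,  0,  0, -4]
λ = -4: alg = 4, geom = 2

Step 1 — factor the characteristic polynomial to read off the algebraic multiplicities:
  χ_A(x) = (x + 4)^4

Step 2 — compute geometric multiplicities via the rank-nullity identity g(λ) = n − rank(A − λI):
  rank(A − (-4)·I) = 2, so dim ker(A − (-4)·I) = n − 2 = 2

Summary:
  λ = -4: algebraic multiplicity = 4, geometric multiplicity = 2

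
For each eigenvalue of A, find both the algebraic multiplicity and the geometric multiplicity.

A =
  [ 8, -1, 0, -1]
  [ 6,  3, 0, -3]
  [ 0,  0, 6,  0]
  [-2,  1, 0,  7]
λ = 6: alg = 4, geom = 3

Step 1 — factor the characteristic polynomial to read off the algebraic multiplicities:
  χ_A(x) = (x - 6)^4

Step 2 — compute geometric multiplicities via the rank-nullity identity g(λ) = n − rank(A − λI):
  rank(A − (6)·I) = 1, so dim ker(A − (6)·I) = n − 1 = 3

Summary:
  λ = 6: algebraic multiplicity = 4, geometric multiplicity = 3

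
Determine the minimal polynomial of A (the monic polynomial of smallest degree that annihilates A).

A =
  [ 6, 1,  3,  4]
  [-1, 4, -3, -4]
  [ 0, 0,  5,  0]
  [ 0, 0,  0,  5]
x^2 - 10*x + 25

The characteristic polynomial is χ_A(x) = (x - 5)^4, so the eigenvalues are known. The minimal polynomial is
  m_A(x) = Π_λ (x − λ)^{k_λ}
where k_λ is the size of the *largest* Jordan block for λ (equivalently, the smallest k with (A − λI)^k v = 0 for every generalised eigenvector v of λ).

  λ = 5: largest Jordan block has size 2, contributing (x − 5)^2

So m_A(x) = (x - 5)^2 = x^2 - 10*x + 25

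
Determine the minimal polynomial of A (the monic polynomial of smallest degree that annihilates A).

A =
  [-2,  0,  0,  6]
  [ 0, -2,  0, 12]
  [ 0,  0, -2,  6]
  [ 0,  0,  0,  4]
x^2 - 2*x - 8

The characteristic polynomial is χ_A(x) = (x - 4)*(x + 2)^3, so the eigenvalues are known. The minimal polynomial is
  m_A(x) = Π_λ (x − λ)^{k_λ}
where k_λ is the size of the *largest* Jordan block for λ (equivalently, the smallest k with (A − λI)^k v = 0 for every generalised eigenvector v of λ).

  λ = -2: largest Jordan block has size 1, contributing (x + 2)
  λ = 4: largest Jordan block has size 1, contributing (x − 4)

So m_A(x) = (x - 4)*(x + 2) = x^2 - 2*x - 8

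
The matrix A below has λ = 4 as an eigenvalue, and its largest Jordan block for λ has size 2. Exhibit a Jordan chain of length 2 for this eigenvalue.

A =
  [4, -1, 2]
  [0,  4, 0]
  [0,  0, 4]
A Jordan chain for λ = 4 of length 2:
v_1 = (-1, 0, 0)ᵀ
v_2 = (0, 1, 0)ᵀ

Let N = A − (4)·I. We want v_2 with N^2 v_2 = 0 but N^1 v_2 ≠ 0; then v_{j-1} := N · v_j for j = 2, …, 2.

Pick v_2 = (0, 1, 0)ᵀ.
Then v_1 = N · v_2 = (-1, 0, 0)ᵀ.

Sanity check: (A − (4)·I) v_1 = (0, 0, 0)ᵀ = 0. ✓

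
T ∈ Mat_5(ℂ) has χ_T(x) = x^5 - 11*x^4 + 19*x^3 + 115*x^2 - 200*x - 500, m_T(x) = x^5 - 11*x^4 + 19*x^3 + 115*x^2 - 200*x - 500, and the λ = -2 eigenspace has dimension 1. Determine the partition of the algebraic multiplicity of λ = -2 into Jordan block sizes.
Block sizes for λ = -2: [2]

Step 1 — from the characteristic polynomial, algebraic multiplicity of λ = -2 is 2. From dim ker(T − (-2)·I) = 1, there are exactly 1 Jordan blocks for λ = -2.
Step 2 — from the minimal polynomial, the factor (x + 2)^2 tells us the largest block for λ = -2 has size 2.
Step 3 — with total size 2, 1 blocks, and largest block 2, the block sizes (in nonincreasing order) are [2].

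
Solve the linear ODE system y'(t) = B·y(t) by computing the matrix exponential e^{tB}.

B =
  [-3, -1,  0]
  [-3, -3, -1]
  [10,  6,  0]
e^{tB} =
  [2*t^2*exp(-2*t) - t*exp(-2*t) + exp(-2*t), t^2*exp(-2*t) - t*exp(-2*t), t^2*exp(-2*t)/2]
  [-2*t^2*exp(-2*t) - 3*t*exp(-2*t), -t^2*exp(-2*t) - t*exp(-2*t) + exp(-2*t), -t^2*exp(-2*t)/2 - t*exp(-2*t)]
  [-4*t^2*exp(-2*t) + 10*t*exp(-2*t), -2*t^2*exp(-2*t) + 6*t*exp(-2*t), -t^2*exp(-2*t) + 2*t*exp(-2*t) + exp(-2*t)]

Strategy: write B = P · J · P⁻¹ where J is a Jordan canonical form, so e^{tB} = P · e^{tJ} · P⁻¹, and e^{tJ} can be computed block-by-block.

B has Jordan form
J =
  [-2,  1,  0]
  [ 0, -2,  1]
  [ 0,  0, -2]
(up to reordering of blocks).

Per-block formulas:
  For a 3×3 Jordan block J_3(-2): exp(t · J_3(-2)) = e^(-2t)·(I + t·N + (t^2/2)·N^2), where N is the 3×3 nilpotent shift.

After assembling e^{tJ} and conjugating by P, we get:

e^{tB} =
  [2*t^2*exp(-2*t) - t*exp(-2*t) + exp(-2*t), t^2*exp(-2*t) - t*exp(-2*t), t^2*exp(-2*t)/2]
  [-2*t^2*exp(-2*t) - 3*t*exp(-2*t), -t^2*exp(-2*t) - t*exp(-2*t) + exp(-2*t), -t^2*exp(-2*t)/2 - t*exp(-2*t)]
  [-4*t^2*exp(-2*t) + 10*t*exp(-2*t), -2*t^2*exp(-2*t) + 6*t*exp(-2*t), -t^2*exp(-2*t) + 2*t*exp(-2*t) + exp(-2*t)]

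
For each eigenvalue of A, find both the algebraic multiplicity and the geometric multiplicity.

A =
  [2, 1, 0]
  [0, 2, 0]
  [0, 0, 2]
λ = 2: alg = 3, geom = 2

Step 1 — factor the characteristic polynomial to read off the algebraic multiplicities:
  χ_A(x) = (x - 2)^3

Step 2 — compute geometric multiplicities via the rank-nullity identity g(λ) = n − rank(A − λI):
  rank(A − (2)·I) = 1, so dim ker(A − (2)·I) = n − 1 = 2

Summary:
  λ = 2: algebraic multiplicity = 3, geometric multiplicity = 2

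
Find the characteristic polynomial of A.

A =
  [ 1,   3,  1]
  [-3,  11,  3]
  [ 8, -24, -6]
x^3 - 6*x^2 + 12*x - 8

Expanding det(x·I − A) (e.g. by cofactor expansion or by noting that A is similar to its Jordan form J, which has the same characteristic polynomial as A) gives
  χ_A(x) = x^3 - 6*x^2 + 12*x - 8
which factors as (x - 2)^3. The eigenvalues (with algebraic multiplicities) are λ = 2 with multiplicity 3.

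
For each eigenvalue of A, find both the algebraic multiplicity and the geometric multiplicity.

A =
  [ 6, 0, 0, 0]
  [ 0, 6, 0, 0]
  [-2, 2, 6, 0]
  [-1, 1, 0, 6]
λ = 6: alg = 4, geom = 3

Step 1 — factor the characteristic polynomial to read off the algebraic multiplicities:
  χ_A(x) = (x - 6)^4

Step 2 — compute geometric multiplicities via the rank-nullity identity g(λ) = n − rank(A − λI):
  rank(A − (6)·I) = 1, so dim ker(A − (6)·I) = n − 1 = 3

Summary:
  λ = 6: algebraic multiplicity = 4, geometric multiplicity = 3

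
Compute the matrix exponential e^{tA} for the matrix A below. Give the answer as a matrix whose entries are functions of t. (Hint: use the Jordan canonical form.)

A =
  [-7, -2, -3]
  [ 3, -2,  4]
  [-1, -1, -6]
e^{tA} =
  [t^2*exp(-5*t)/2 - 2*t*exp(-5*t) + exp(-5*t), t^2*exp(-5*t)/2 - 2*t*exp(-5*t), t^2*exp(-5*t)/2 - 3*t*exp(-5*t)]
  [-t^2*exp(-5*t)/2 + 3*t*exp(-5*t), -t^2*exp(-5*t)/2 + 3*t*exp(-5*t) + exp(-5*t), -t^2*exp(-5*t)/2 + 4*t*exp(-5*t)]
  [-t*exp(-5*t), -t*exp(-5*t), -t*exp(-5*t) + exp(-5*t)]

Strategy: write A = P · J · P⁻¹ where J is a Jordan canonical form, so e^{tA} = P · e^{tJ} · P⁻¹, and e^{tJ} can be computed block-by-block.

A has Jordan form
J =
  [-5,  1,  0]
  [ 0, -5,  1]
  [ 0,  0, -5]
(up to reordering of blocks).

Per-block formulas:
  For a 3×3 Jordan block J_3(-5): exp(t · J_3(-5)) = e^(-5t)·(I + t·N + (t^2/2)·N^2), where N is the 3×3 nilpotent shift.

After assembling e^{tJ} and conjugating by P, we get:

e^{tA} =
  [t^2*exp(-5*t)/2 - 2*t*exp(-5*t) + exp(-5*t), t^2*exp(-5*t)/2 - 2*t*exp(-5*t), t^2*exp(-5*t)/2 - 3*t*exp(-5*t)]
  [-t^2*exp(-5*t)/2 + 3*t*exp(-5*t), -t^2*exp(-5*t)/2 + 3*t*exp(-5*t) + exp(-5*t), -t^2*exp(-5*t)/2 + 4*t*exp(-5*t)]
  [-t*exp(-5*t), -t*exp(-5*t), -t*exp(-5*t) + exp(-5*t)]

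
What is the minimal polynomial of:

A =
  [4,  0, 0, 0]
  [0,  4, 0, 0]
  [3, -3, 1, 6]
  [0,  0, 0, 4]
x^2 - 5*x + 4

The characteristic polynomial is χ_A(x) = (x - 4)^3*(x - 1), so the eigenvalues are known. The minimal polynomial is
  m_A(x) = Π_λ (x − λ)^{k_λ}
where k_λ is the size of the *largest* Jordan block for λ (equivalently, the smallest k with (A − λI)^k v = 0 for every generalised eigenvector v of λ).

  λ = 1: largest Jordan block has size 1, contributing (x − 1)
  λ = 4: largest Jordan block has size 1, contributing (x − 4)

So m_A(x) = (x - 4)*(x - 1) = x^2 - 5*x + 4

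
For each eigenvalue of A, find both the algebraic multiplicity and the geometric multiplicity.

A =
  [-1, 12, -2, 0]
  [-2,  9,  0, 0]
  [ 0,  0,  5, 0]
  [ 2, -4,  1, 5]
λ = 3: alg = 1, geom = 1; λ = 5: alg = 3, geom = 2

Step 1 — factor the characteristic polynomial to read off the algebraic multiplicities:
  χ_A(x) = (x - 5)^3*(x - 3)

Step 2 — compute geometric multiplicities via the rank-nullity identity g(λ) = n − rank(A − λI):
  rank(A − (3)·I) = 3, so dim ker(A − (3)·I) = n − 3 = 1
  rank(A − (5)·I) = 2, so dim ker(A − (5)·I) = n − 2 = 2

Summary:
  λ = 3: algebraic multiplicity = 1, geometric multiplicity = 1
  λ = 5: algebraic multiplicity = 3, geometric multiplicity = 2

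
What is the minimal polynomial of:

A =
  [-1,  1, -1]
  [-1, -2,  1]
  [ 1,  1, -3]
x^3 + 6*x^2 + 12*x + 8

The characteristic polynomial is χ_A(x) = (x + 2)^3, so the eigenvalues are known. The minimal polynomial is
  m_A(x) = Π_λ (x − λ)^{k_λ}
where k_λ is the size of the *largest* Jordan block for λ (equivalently, the smallest k with (A − λI)^k v = 0 for every generalised eigenvector v of λ).

  λ = -2: largest Jordan block has size 3, contributing (x + 2)^3

So m_A(x) = (x + 2)^3 = x^3 + 6*x^2 + 12*x + 8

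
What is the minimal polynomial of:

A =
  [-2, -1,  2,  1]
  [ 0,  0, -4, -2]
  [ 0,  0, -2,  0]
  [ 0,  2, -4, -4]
x^2 + 4*x + 4

The characteristic polynomial is χ_A(x) = (x + 2)^4, so the eigenvalues are known. The minimal polynomial is
  m_A(x) = Π_λ (x − λ)^{k_λ}
where k_λ is the size of the *largest* Jordan block for λ (equivalently, the smallest k with (A − λI)^k v = 0 for every generalised eigenvector v of λ).

  λ = -2: largest Jordan block has size 2, contributing (x + 2)^2

So m_A(x) = (x + 2)^2 = x^2 + 4*x + 4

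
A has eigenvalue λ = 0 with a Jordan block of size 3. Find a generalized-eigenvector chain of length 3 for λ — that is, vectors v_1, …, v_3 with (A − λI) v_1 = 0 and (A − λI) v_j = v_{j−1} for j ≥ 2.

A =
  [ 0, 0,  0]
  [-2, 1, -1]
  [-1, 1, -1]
A Jordan chain for λ = 0 of length 3:
v_1 = (0, -1, -1)ᵀ
v_2 = (0, -2, -1)ᵀ
v_3 = (1, 0, 0)ᵀ

Let N = A − (0)·I. We want v_3 with N^3 v_3 = 0 but N^2 v_3 ≠ 0; then v_{j-1} := N · v_j for j = 3, …, 2.

Pick v_3 = (1, 0, 0)ᵀ.
Then v_2 = N · v_3 = (0, -2, -1)ᵀ.
Then v_1 = N · v_2 = (0, -1, -1)ᵀ.

Sanity check: (A − (0)·I) v_1 = (0, 0, 0)ᵀ = 0. ✓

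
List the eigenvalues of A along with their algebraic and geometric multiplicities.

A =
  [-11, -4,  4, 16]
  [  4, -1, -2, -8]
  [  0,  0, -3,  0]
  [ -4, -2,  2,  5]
λ = -3: alg = 3, geom = 3; λ = -1: alg = 1, geom = 1

Step 1 — factor the characteristic polynomial to read off the algebraic multiplicities:
  χ_A(x) = (x + 1)*(x + 3)^3

Step 2 — compute geometric multiplicities via the rank-nullity identity g(λ) = n − rank(A − λI):
  rank(A − (-3)·I) = 1, so dim ker(A − (-3)·I) = n − 1 = 3
  rank(A − (-1)·I) = 3, so dim ker(A − (-1)·I) = n − 3 = 1

Summary:
  λ = -3: algebraic multiplicity = 3, geometric multiplicity = 3
  λ = -1: algebraic multiplicity = 1, geometric multiplicity = 1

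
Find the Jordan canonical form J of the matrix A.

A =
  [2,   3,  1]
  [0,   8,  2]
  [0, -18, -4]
J_2(2) ⊕ J_1(2)

The characteristic polynomial is
  det(x·I − A) = x^3 - 6*x^2 + 12*x - 8 = (x - 2)^3

Eigenvalues and multiplicities (the geometric multiplicity of λ is n − rank(A − λI), which equals the number of Jordan blocks for λ):
  λ = 2: algebraic multiplicity = 3, geometric multiplicity = 2

Determining the block sizes for each eigenvalue:
  λ = 2: 2 blocks summing to 3 forces exactly one block of size 2 and the rest size 1 → block sizes [2, 1]

Assembling the blocks gives a Jordan form
J =
  [2, 1, 0]
  [0, 2, 0]
  [0, 0, 2]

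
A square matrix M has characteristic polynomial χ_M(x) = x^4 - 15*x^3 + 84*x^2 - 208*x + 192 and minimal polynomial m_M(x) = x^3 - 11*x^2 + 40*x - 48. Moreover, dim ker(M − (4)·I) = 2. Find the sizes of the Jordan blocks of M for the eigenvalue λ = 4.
Block sizes for λ = 4: [2, 1]

Step 1 — from the characteristic polynomial, algebraic multiplicity of λ = 4 is 3. From dim ker(M − (4)·I) = 2, there are exactly 2 Jordan blocks for λ = 4.
Step 2 — from the minimal polynomial, the factor (x − 4)^2 tells us the largest block for λ = 4 has size 2.
Step 3 — with total size 3, 2 blocks, and largest block 2, the block sizes (in nonincreasing order) are [2, 1].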